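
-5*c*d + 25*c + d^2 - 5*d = (-5*c + d)*(d - 5)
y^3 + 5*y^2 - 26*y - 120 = (y - 5)*(y + 4)*(y + 6)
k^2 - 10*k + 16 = (k - 8)*(k - 2)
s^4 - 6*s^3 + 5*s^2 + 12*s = s*(s - 4)*(s - 3)*(s + 1)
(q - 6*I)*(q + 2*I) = q^2 - 4*I*q + 12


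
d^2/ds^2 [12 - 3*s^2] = -6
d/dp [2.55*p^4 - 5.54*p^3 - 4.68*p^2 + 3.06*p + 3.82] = 10.2*p^3 - 16.62*p^2 - 9.36*p + 3.06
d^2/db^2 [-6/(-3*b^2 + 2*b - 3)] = 12*(-9*b^2 + 6*b + 4*(3*b - 1)^2 - 9)/(3*b^2 - 2*b + 3)^3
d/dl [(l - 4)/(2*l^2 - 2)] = (l^2 - 2*l*(l - 4) - 1)/(2*(l^2 - 1)^2)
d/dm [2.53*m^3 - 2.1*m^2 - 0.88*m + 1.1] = 7.59*m^2 - 4.2*m - 0.88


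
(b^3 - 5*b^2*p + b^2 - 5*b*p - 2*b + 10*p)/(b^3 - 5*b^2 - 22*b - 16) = (b^2 - 5*b*p - b + 5*p)/(b^2 - 7*b - 8)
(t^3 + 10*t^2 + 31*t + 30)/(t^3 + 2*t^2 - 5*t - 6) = (t^2 + 7*t + 10)/(t^2 - t - 2)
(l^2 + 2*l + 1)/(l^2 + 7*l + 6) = (l + 1)/(l + 6)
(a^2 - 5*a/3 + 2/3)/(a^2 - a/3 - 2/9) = 3*(a - 1)/(3*a + 1)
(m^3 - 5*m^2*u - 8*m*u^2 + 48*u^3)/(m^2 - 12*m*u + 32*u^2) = (-m^2 + m*u + 12*u^2)/(-m + 8*u)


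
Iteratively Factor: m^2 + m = (m)*(m + 1)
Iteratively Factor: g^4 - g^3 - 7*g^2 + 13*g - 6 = (g - 1)*(g^3 - 7*g + 6) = (g - 1)*(g + 3)*(g^2 - 3*g + 2) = (g - 2)*(g - 1)*(g + 3)*(g - 1)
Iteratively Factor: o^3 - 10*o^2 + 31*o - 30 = (o - 2)*(o^2 - 8*o + 15) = (o - 3)*(o - 2)*(o - 5)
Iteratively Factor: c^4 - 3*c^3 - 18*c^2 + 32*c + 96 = (c + 2)*(c^3 - 5*c^2 - 8*c + 48) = (c + 2)*(c + 3)*(c^2 - 8*c + 16) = (c - 4)*(c + 2)*(c + 3)*(c - 4)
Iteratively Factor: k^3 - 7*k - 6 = (k + 1)*(k^2 - k - 6) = (k + 1)*(k + 2)*(k - 3)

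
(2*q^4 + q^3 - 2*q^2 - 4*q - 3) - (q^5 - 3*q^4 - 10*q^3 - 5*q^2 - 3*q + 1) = -q^5 + 5*q^4 + 11*q^3 + 3*q^2 - q - 4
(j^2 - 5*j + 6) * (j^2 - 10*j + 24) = j^4 - 15*j^3 + 80*j^2 - 180*j + 144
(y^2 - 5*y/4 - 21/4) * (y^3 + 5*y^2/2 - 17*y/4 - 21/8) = y^5 + 5*y^4/4 - 101*y^3/8 - 167*y^2/16 + 819*y/32 + 441/32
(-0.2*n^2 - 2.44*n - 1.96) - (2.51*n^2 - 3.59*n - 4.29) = -2.71*n^2 + 1.15*n + 2.33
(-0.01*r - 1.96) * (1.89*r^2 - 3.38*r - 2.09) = -0.0189*r^3 - 3.6706*r^2 + 6.6457*r + 4.0964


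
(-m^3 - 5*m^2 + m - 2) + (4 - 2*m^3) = -3*m^3 - 5*m^2 + m + 2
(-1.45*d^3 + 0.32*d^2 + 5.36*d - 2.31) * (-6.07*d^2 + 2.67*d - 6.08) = 8.8015*d^5 - 5.8139*d^4 - 22.8648*d^3 + 26.3873*d^2 - 38.7565*d + 14.0448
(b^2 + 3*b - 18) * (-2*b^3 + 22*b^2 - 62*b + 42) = -2*b^5 + 16*b^4 + 40*b^3 - 540*b^2 + 1242*b - 756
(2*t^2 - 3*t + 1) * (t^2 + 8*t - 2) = 2*t^4 + 13*t^3 - 27*t^2 + 14*t - 2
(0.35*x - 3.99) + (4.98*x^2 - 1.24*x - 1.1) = 4.98*x^2 - 0.89*x - 5.09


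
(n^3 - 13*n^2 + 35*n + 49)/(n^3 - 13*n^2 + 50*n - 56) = (n^2 - 6*n - 7)/(n^2 - 6*n + 8)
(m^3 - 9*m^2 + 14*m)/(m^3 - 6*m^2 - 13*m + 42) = m/(m + 3)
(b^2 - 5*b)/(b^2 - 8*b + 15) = b/(b - 3)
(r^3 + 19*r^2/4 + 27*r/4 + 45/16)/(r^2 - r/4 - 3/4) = (r^2 + 4*r + 15/4)/(r - 1)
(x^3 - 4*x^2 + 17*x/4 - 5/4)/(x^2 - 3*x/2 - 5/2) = (2*x^2 - 3*x + 1)/(2*(x + 1))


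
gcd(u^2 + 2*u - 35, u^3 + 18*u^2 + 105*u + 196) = u + 7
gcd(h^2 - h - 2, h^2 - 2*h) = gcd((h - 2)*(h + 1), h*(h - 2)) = h - 2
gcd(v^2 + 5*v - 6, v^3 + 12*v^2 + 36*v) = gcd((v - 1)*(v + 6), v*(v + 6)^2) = v + 6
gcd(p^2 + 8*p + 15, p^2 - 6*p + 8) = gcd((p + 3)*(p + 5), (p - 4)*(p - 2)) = 1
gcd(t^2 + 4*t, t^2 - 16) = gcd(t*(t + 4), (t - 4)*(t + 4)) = t + 4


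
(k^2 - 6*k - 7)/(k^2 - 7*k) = (k + 1)/k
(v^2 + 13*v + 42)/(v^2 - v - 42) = (v + 7)/(v - 7)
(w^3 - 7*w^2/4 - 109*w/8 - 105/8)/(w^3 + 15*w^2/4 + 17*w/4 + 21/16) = 2*(w - 5)/(2*w + 1)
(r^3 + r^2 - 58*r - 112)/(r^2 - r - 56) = r + 2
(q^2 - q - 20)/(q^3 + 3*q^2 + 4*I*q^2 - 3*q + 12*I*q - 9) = (q^2 - q - 20)/(q^3 + q^2*(3 + 4*I) + q*(-3 + 12*I) - 9)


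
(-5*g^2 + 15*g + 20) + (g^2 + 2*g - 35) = -4*g^2 + 17*g - 15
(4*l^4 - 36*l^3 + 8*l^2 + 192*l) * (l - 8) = 4*l^5 - 68*l^4 + 296*l^3 + 128*l^2 - 1536*l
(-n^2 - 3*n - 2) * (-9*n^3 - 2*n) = 9*n^5 + 27*n^4 + 20*n^3 + 6*n^2 + 4*n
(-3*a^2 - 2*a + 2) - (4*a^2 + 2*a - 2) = -7*a^2 - 4*a + 4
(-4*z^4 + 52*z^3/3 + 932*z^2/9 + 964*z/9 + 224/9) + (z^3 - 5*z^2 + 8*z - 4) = -4*z^4 + 55*z^3/3 + 887*z^2/9 + 1036*z/9 + 188/9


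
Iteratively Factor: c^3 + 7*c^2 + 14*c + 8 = (c + 2)*(c^2 + 5*c + 4) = (c + 2)*(c + 4)*(c + 1)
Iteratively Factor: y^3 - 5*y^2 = (y - 5)*(y^2) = y*(y - 5)*(y)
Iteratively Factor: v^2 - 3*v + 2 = (v - 2)*(v - 1)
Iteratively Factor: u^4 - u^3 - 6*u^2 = (u + 2)*(u^3 - 3*u^2) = u*(u + 2)*(u^2 - 3*u) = u*(u - 3)*(u + 2)*(u)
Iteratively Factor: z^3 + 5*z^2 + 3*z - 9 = (z + 3)*(z^2 + 2*z - 3) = (z - 1)*(z + 3)*(z + 3)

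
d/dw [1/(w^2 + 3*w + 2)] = (-2*w - 3)/(w^2 + 3*w + 2)^2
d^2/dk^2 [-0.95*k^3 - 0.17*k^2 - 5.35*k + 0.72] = -5.7*k - 0.34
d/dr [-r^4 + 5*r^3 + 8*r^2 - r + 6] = -4*r^3 + 15*r^2 + 16*r - 1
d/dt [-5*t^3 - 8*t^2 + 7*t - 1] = -15*t^2 - 16*t + 7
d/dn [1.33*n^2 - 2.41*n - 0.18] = 2.66*n - 2.41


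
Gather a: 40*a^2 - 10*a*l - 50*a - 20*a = 40*a^2 + a*(-10*l - 70)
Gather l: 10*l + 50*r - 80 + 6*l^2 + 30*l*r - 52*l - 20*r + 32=6*l^2 + l*(30*r - 42) + 30*r - 48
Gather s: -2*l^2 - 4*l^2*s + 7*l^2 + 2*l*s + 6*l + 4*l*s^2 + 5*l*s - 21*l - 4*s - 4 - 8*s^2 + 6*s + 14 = 5*l^2 - 15*l + s^2*(4*l - 8) + s*(-4*l^2 + 7*l + 2) + 10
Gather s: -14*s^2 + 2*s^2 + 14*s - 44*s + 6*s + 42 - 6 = -12*s^2 - 24*s + 36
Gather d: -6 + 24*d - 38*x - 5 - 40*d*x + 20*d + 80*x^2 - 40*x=d*(44 - 40*x) + 80*x^2 - 78*x - 11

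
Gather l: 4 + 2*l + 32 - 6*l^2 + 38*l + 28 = -6*l^2 + 40*l + 64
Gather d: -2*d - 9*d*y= d*(-9*y - 2)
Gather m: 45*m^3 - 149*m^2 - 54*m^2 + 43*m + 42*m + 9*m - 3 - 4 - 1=45*m^3 - 203*m^2 + 94*m - 8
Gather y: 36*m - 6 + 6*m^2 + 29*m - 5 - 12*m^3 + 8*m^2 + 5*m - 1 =-12*m^3 + 14*m^2 + 70*m - 12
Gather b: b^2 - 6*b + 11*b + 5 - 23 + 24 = b^2 + 5*b + 6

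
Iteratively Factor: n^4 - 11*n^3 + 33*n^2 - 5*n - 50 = (n - 5)*(n^3 - 6*n^2 + 3*n + 10) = (n - 5)^2*(n^2 - n - 2) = (n - 5)^2*(n + 1)*(n - 2)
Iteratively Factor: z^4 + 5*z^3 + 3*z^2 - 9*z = (z + 3)*(z^3 + 2*z^2 - 3*z) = (z + 3)^2*(z^2 - z) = z*(z + 3)^2*(z - 1)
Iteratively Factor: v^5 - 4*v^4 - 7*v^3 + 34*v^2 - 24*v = (v - 2)*(v^4 - 2*v^3 - 11*v^2 + 12*v) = (v - 4)*(v - 2)*(v^3 + 2*v^2 - 3*v) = (v - 4)*(v - 2)*(v + 3)*(v^2 - v) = (v - 4)*(v - 2)*(v - 1)*(v + 3)*(v)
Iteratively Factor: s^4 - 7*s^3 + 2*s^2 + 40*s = (s + 2)*(s^3 - 9*s^2 + 20*s) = s*(s + 2)*(s^2 - 9*s + 20) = s*(s - 5)*(s + 2)*(s - 4)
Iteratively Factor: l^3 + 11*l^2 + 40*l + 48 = (l + 3)*(l^2 + 8*l + 16) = (l + 3)*(l + 4)*(l + 4)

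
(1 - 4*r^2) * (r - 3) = -4*r^3 + 12*r^2 + r - 3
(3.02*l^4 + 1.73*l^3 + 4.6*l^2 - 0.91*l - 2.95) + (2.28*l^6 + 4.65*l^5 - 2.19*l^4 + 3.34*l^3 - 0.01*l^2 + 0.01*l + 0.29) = 2.28*l^6 + 4.65*l^5 + 0.83*l^4 + 5.07*l^3 + 4.59*l^2 - 0.9*l - 2.66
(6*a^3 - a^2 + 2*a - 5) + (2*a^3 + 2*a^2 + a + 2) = 8*a^3 + a^2 + 3*a - 3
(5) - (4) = 1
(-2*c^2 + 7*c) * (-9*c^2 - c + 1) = 18*c^4 - 61*c^3 - 9*c^2 + 7*c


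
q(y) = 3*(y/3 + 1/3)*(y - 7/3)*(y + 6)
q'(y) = 3*(y/3 + 1/3)*(y - 7/3) + 3*(y/3 + 1/3)*(y + 6) + (y - 7/3)*(y + 6) = 3*y^2 + 28*y/3 - 31/3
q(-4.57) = 35.24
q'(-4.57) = 9.67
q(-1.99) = 17.16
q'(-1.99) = -17.03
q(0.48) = -17.77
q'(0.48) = -5.16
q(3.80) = 68.99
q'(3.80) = 68.45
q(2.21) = -3.25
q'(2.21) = 24.95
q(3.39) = 43.56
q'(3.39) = 55.78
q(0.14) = -15.35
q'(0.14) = -8.97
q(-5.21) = 25.09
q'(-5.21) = 22.47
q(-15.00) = -2184.00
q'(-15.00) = 524.67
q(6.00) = 308.00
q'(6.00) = 153.67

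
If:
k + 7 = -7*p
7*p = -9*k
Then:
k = 7/8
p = -9/8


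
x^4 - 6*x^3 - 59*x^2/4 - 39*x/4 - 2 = (x - 8)*(x + 1/2)^2*(x + 1)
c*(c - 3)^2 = c^3 - 6*c^2 + 9*c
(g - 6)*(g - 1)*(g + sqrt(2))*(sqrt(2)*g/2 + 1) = sqrt(2)*g^4/2 - 7*sqrt(2)*g^3/2 + 2*g^3 - 14*g^2 + 4*sqrt(2)*g^2 - 7*sqrt(2)*g + 12*g + 6*sqrt(2)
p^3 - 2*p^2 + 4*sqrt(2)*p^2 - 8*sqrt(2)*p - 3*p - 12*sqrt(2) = (p - 3)*(p + 1)*(p + 4*sqrt(2))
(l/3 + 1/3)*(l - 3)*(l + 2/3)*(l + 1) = l^4/3 - l^3/9 - 17*l^2/9 - 19*l/9 - 2/3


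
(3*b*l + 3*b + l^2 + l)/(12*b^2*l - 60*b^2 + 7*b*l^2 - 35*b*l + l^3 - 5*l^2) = (l + 1)/(4*b*l - 20*b + l^2 - 5*l)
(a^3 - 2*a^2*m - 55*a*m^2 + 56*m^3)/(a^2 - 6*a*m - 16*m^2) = (a^2 + 6*a*m - 7*m^2)/(a + 2*m)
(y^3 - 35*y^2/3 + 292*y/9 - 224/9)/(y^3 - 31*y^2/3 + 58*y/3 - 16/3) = (9*y^2 - 33*y + 28)/(3*(3*y^2 - 7*y + 2))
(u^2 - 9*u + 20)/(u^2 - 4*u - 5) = (u - 4)/(u + 1)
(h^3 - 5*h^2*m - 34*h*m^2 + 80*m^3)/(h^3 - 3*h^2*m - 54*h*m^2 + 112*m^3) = (h + 5*m)/(h + 7*m)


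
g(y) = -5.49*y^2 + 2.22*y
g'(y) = 2.22 - 10.98*y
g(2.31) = -24.17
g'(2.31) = -23.14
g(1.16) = -4.81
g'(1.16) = -10.52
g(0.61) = -0.69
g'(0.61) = -4.48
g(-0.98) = -7.45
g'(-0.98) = 12.98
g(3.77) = -69.66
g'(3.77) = -39.17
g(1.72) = -12.42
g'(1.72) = -16.67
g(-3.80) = -87.71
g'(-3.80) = 43.94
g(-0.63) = -3.58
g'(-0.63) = 9.14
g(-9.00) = -464.67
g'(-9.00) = 101.04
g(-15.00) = -1268.55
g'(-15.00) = 166.92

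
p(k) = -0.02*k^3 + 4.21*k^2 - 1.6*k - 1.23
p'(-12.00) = -111.28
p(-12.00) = 658.77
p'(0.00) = -1.60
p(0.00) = -1.23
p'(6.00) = 46.76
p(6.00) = 136.41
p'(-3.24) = -29.51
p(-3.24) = 48.83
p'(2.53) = 19.32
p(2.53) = 21.35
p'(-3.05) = -27.84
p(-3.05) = 43.38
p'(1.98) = 14.84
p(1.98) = 11.95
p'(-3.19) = -29.07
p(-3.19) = 47.36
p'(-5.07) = -45.83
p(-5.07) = 117.71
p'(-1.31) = -12.73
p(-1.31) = 8.14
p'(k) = -0.06*k^2 + 8.42*k - 1.6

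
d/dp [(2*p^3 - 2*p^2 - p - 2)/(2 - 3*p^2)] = (-6*p^4 + 9*p^2 - 20*p - 2)/(9*p^4 - 12*p^2 + 4)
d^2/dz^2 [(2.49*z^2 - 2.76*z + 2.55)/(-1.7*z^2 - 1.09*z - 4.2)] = (7.105427357601e-15*z^4 + 25.18074*z^3 + 62.4546*z^2 - 146.5893*z - 82.76307)/(4.913*z^6 + 9.4503*z^5 + 42.47331*z^4 + 47.990629*z^3 + 104.93406*z^2 + 57.6828*z + 74.088)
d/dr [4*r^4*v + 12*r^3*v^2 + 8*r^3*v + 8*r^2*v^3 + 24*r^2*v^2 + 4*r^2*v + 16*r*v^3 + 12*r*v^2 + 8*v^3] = 4*v*(4*r^3 + 9*r^2*v + 6*r^2 + 4*r*v^2 + 12*r*v + 2*r + 4*v^2 + 3*v)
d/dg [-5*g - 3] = -5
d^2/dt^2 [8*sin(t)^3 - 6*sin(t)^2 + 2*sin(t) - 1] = -8*sin(t) + 18*sin(3*t) - 12*cos(2*t)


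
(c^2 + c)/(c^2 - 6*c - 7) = c/(c - 7)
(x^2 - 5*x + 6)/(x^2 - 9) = (x - 2)/(x + 3)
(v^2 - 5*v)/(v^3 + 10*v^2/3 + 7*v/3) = 3*(v - 5)/(3*v^2 + 10*v + 7)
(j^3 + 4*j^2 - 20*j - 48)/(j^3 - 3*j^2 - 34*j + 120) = (j + 2)/(j - 5)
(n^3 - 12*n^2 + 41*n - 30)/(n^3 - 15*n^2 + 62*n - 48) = (n - 5)/(n - 8)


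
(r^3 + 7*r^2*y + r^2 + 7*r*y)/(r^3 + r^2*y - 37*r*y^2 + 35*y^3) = r*(r + 1)/(r^2 - 6*r*y + 5*y^2)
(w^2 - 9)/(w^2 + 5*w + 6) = (w - 3)/(w + 2)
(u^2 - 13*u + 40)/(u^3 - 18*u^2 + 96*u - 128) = (u - 5)/(u^2 - 10*u + 16)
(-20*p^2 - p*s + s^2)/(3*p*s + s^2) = (-20*p^2 - p*s + s^2)/(s*(3*p + s))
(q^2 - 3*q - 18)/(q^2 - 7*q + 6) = (q + 3)/(q - 1)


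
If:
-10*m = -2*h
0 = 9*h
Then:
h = 0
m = 0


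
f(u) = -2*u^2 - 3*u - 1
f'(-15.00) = 57.00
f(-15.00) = -406.00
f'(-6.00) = 21.00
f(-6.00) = -55.00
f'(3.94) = -18.76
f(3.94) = -43.87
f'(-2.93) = 8.72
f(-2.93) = -9.38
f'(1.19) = -7.76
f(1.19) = -7.40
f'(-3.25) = 10.00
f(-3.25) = -12.38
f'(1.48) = -8.92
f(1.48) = -9.82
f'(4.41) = -20.64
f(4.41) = -53.13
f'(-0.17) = -2.32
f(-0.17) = -0.55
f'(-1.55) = 3.20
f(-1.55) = -1.16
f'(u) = -4*u - 3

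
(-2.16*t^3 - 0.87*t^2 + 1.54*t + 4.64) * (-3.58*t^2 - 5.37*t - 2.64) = 7.7328*t^5 + 14.7138*t^4 + 4.8611*t^3 - 22.5842*t^2 - 28.9824*t - 12.2496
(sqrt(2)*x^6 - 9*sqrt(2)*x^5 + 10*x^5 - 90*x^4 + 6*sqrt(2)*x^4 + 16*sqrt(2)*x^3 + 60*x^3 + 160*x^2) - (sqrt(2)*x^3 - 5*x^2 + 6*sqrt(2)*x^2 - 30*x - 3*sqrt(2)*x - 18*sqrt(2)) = sqrt(2)*x^6 - 9*sqrt(2)*x^5 + 10*x^5 - 90*x^4 + 6*sqrt(2)*x^4 + 15*sqrt(2)*x^3 + 60*x^3 - 6*sqrt(2)*x^2 + 165*x^2 + 3*sqrt(2)*x + 30*x + 18*sqrt(2)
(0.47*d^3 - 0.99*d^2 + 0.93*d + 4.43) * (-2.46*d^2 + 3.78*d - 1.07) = -1.1562*d^5 + 4.212*d^4 - 6.5329*d^3 - 6.3231*d^2 + 15.7503*d - 4.7401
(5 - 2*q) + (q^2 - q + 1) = q^2 - 3*q + 6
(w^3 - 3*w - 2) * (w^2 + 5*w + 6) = w^5 + 5*w^4 + 3*w^3 - 17*w^2 - 28*w - 12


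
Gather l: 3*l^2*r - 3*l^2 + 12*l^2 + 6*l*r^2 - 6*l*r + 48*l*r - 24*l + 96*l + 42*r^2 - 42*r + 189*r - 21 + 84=l^2*(3*r + 9) + l*(6*r^2 + 42*r + 72) + 42*r^2 + 147*r + 63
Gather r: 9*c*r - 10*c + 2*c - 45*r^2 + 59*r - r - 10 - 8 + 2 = -8*c - 45*r^2 + r*(9*c + 58) - 16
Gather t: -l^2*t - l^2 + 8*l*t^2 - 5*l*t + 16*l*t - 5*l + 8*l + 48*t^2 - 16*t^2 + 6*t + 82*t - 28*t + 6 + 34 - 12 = -l^2 + 3*l + t^2*(8*l + 32) + t*(-l^2 + 11*l + 60) + 28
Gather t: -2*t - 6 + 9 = 3 - 2*t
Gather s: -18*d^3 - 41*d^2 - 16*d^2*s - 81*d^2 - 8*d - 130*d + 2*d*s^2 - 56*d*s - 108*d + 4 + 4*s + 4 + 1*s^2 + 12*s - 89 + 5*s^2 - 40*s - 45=-18*d^3 - 122*d^2 - 246*d + s^2*(2*d + 6) + s*(-16*d^2 - 56*d - 24) - 126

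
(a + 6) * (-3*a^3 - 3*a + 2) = -3*a^4 - 18*a^3 - 3*a^2 - 16*a + 12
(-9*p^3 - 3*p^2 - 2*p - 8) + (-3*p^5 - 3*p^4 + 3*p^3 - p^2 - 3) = -3*p^5 - 3*p^4 - 6*p^3 - 4*p^2 - 2*p - 11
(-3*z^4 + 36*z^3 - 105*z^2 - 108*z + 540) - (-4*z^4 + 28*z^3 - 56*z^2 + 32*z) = z^4 + 8*z^3 - 49*z^2 - 140*z + 540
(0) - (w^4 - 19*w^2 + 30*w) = -w^4 + 19*w^2 - 30*w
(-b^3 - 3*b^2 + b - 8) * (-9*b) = 9*b^4 + 27*b^3 - 9*b^2 + 72*b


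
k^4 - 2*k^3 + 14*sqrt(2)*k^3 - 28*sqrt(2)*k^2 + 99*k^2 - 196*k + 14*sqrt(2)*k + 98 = (k - 1)^2*(k + 7*sqrt(2))^2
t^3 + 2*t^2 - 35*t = t*(t - 5)*(t + 7)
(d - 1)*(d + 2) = d^2 + d - 2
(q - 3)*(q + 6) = q^2 + 3*q - 18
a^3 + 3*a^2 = a^2*(a + 3)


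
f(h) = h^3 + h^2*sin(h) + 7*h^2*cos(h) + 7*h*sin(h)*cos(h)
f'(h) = -7*h^2*sin(h) + h^2*cos(h) + 3*h^2 - 7*h*sin(h)^2 + 2*h*sin(h) + 7*h*cos(h)^2 + 14*h*cos(h) + 7*sin(h)*cos(h)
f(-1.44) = -1.85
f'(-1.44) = 29.94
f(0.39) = 2.06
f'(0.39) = 9.94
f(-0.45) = 2.33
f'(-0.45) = -8.57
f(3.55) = -32.17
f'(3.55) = 32.41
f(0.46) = 2.80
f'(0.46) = 11.08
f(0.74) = 6.18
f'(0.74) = 12.07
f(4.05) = -3.37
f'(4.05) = 84.89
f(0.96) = 8.50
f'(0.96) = 8.28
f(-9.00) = -1302.65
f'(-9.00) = 486.12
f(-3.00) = -93.57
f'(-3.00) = 50.22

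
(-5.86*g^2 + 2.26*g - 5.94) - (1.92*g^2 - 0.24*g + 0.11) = -7.78*g^2 + 2.5*g - 6.05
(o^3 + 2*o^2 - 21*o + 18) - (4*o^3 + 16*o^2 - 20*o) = -3*o^3 - 14*o^2 - o + 18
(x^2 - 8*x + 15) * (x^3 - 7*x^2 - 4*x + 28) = x^5 - 15*x^4 + 67*x^3 - 45*x^2 - 284*x + 420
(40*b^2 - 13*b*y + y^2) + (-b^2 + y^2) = 39*b^2 - 13*b*y + 2*y^2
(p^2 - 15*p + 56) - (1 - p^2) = 2*p^2 - 15*p + 55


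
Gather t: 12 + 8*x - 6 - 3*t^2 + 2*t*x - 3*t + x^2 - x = -3*t^2 + t*(2*x - 3) + x^2 + 7*x + 6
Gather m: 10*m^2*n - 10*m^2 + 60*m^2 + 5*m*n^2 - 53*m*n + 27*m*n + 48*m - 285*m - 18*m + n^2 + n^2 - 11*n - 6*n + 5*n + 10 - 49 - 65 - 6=m^2*(10*n + 50) + m*(5*n^2 - 26*n - 255) + 2*n^2 - 12*n - 110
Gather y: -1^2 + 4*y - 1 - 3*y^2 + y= -3*y^2 + 5*y - 2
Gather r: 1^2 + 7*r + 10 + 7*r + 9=14*r + 20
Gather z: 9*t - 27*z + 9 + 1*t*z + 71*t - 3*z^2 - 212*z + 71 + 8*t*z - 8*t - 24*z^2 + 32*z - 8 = 72*t - 27*z^2 + z*(9*t - 207) + 72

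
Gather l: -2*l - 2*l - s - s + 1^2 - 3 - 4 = -4*l - 2*s - 6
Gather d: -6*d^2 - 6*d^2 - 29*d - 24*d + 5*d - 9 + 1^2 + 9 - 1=-12*d^2 - 48*d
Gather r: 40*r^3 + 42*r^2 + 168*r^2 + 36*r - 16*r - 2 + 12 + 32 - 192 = 40*r^3 + 210*r^2 + 20*r - 150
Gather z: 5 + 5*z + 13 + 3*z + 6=8*z + 24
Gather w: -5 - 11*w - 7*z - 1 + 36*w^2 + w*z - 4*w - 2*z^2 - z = 36*w^2 + w*(z - 15) - 2*z^2 - 8*z - 6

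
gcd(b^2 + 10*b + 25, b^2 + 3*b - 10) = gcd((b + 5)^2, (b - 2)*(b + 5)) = b + 5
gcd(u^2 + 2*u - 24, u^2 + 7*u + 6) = u + 6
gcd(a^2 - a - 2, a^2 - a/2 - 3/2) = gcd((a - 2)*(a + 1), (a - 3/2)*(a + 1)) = a + 1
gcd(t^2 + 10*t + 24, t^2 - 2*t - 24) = t + 4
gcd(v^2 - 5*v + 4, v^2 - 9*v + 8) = v - 1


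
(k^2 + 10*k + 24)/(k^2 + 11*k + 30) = (k + 4)/(k + 5)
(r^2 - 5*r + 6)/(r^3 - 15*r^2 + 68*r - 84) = (r - 3)/(r^2 - 13*r + 42)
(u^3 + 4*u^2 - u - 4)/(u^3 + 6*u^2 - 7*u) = (u^2 + 5*u + 4)/(u*(u + 7))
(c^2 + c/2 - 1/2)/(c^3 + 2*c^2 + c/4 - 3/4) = 2/(2*c + 3)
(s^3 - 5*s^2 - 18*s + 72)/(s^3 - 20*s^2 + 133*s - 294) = (s^2 + s - 12)/(s^2 - 14*s + 49)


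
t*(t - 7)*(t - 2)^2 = t^4 - 11*t^3 + 32*t^2 - 28*t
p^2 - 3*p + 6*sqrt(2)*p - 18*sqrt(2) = (p - 3)*(p + 6*sqrt(2))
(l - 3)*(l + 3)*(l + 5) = l^3 + 5*l^2 - 9*l - 45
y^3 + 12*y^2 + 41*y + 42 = (y + 2)*(y + 3)*(y + 7)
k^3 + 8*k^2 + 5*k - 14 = (k - 1)*(k + 2)*(k + 7)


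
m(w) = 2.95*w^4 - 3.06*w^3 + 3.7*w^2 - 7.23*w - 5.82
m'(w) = 11.8*w^3 - 9.18*w^2 + 7.4*w - 7.23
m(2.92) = 142.89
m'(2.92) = 229.89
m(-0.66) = 2.00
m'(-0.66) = -19.51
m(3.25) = 233.84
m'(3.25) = 324.93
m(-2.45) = 185.39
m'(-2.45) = -254.00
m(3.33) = 260.88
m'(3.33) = 351.34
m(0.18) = -7.02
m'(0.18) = -6.13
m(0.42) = -8.34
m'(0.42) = -4.87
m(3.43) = 297.75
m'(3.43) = 386.32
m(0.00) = -5.82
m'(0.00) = -7.23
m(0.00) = -5.82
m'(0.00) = -7.23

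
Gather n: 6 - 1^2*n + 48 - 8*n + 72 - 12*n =126 - 21*n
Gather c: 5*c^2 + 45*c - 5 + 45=5*c^2 + 45*c + 40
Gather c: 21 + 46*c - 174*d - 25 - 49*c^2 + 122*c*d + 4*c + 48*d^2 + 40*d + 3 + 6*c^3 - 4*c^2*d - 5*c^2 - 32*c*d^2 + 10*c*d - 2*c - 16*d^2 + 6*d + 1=6*c^3 + c^2*(-4*d - 54) + c*(-32*d^2 + 132*d + 48) + 32*d^2 - 128*d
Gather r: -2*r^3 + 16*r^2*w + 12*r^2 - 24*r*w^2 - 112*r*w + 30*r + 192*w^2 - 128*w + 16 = -2*r^3 + r^2*(16*w + 12) + r*(-24*w^2 - 112*w + 30) + 192*w^2 - 128*w + 16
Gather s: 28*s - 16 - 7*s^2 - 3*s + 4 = -7*s^2 + 25*s - 12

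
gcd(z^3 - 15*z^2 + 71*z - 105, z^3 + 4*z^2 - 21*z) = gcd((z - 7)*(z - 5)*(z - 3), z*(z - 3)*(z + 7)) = z - 3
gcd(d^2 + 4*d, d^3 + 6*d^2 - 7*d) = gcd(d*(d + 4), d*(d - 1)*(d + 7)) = d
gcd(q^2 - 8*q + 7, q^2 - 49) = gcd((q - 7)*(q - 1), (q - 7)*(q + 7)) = q - 7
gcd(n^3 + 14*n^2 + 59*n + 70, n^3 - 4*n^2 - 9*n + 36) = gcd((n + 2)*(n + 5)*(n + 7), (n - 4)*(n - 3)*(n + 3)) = 1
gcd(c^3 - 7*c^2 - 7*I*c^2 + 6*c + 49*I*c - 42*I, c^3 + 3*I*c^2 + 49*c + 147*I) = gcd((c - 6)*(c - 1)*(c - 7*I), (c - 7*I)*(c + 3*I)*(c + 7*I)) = c - 7*I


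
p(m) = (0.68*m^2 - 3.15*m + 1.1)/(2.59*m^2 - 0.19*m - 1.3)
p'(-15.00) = 0.01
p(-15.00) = 0.34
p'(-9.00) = 0.02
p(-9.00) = 0.40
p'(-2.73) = 0.25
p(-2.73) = 0.80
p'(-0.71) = 691.42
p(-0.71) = 26.18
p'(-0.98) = 10.25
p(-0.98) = 3.52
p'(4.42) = 0.05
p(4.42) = 0.01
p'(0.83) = 34.12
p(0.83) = -3.20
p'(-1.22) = 3.27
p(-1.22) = 2.14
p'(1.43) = 0.72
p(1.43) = -0.54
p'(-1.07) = 6.15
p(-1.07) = 2.81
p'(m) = (0.19 - 5.18*m)*(0.68*m^2 - 3.15*m + 1.1)/(2.59*m^2 - 0.19*m - 1.3)^2 + (1.36*m - 3.15)/(2.59*m^2 - 0.19*m - 1.3)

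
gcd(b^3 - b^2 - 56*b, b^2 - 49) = b + 7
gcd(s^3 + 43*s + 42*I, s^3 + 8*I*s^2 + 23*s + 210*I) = s + 6*I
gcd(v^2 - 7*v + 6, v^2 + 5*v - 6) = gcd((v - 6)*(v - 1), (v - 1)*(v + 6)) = v - 1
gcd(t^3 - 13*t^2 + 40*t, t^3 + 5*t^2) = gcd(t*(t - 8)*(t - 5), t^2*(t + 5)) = t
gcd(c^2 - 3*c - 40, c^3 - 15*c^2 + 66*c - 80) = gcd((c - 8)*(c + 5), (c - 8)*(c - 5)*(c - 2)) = c - 8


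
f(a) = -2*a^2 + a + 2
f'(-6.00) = 25.00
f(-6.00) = -76.00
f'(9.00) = -35.00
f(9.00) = -151.00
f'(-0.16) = 1.64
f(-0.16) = 1.79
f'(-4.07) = 17.28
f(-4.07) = -35.20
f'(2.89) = -10.56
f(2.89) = -11.81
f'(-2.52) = 11.08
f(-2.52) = -13.22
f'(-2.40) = 10.60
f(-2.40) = -11.92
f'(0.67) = -1.68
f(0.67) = 1.77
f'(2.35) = -8.40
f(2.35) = -6.70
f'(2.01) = -7.04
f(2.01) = -4.07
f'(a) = 1 - 4*a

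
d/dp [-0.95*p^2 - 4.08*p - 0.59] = -1.9*p - 4.08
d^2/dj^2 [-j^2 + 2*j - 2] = -2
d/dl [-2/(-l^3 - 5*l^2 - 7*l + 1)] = 2*(-3*l^2 - 10*l - 7)/(l^3 + 5*l^2 + 7*l - 1)^2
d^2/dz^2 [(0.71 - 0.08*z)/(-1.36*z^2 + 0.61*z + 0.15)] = ((2.0288 - 0.6528*z)*(-1.36*z^2 + 0.61*z + 0.15) - (0.08*z - 0.71)*(2.72*z - 0.61)*(5.44*z - 1.22))/(-1.36*z^2 + 0.61*z + 0.15)^3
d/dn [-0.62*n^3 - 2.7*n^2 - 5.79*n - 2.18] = -1.86*n^2 - 5.4*n - 5.79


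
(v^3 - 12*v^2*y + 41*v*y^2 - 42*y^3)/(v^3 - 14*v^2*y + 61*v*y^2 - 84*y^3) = (-v + 2*y)/(-v + 4*y)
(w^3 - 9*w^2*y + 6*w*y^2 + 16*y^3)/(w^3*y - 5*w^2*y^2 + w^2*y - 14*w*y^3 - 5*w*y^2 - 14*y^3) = (-w^3 + 9*w^2*y - 6*w*y^2 - 16*y^3)/(y*(-w^3 + 5*w^2*y - w^2 + 14*w*y^2 + 5*w*y + 14*y^2))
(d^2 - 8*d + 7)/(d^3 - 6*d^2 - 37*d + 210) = (d - 1)/(d^2 + d - 30)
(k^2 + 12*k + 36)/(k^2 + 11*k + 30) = (k + 6)/(k + 5)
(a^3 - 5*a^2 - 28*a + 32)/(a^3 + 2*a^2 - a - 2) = (a^2 - 4*a - 32)/(a^2 + 3*a + 2)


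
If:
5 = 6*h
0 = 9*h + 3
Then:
No Solution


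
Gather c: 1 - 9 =-8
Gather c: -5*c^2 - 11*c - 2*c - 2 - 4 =-5*c^2 - 13*c - 6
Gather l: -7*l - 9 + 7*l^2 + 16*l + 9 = 7*l^2 + 9*l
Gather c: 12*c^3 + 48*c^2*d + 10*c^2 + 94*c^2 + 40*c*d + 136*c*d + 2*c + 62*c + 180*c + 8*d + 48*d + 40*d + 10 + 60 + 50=12*c^3 + c^2*(48*d + 104) + c*(176*d + 244) + 96*d + 120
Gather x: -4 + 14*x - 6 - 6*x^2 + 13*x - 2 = -6*x^2 + 27*x - 12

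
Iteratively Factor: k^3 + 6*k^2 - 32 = (k + 4)*(k^2 + 2*k - 8) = (k - 2)*(k + 4)*(k + 4)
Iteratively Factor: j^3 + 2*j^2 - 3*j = (j)*(j^2 + 2*j - 3) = j*(j - 1)*(j + 3)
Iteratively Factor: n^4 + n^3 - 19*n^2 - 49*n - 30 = (n + 2)*(n^3 - n^2 - 17*n - 15) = (n + 1)*(n + 2)*(n^2 - 2*n - 15) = (n - 5)*(n + 1)*(n + 2)*(n + 3)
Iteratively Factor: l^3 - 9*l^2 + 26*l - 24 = (l - 3)*(l^2 - 6*l + 8) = (l - 3)*(l - 2)*(l - 4)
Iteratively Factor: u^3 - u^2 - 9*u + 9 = (u - 3)*(u^2 + 2*u - 3) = (u - 3)*(u + 3)*(u - 1)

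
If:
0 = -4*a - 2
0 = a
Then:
No Solution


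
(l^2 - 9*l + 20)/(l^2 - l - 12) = (l - 5)/(l + 3)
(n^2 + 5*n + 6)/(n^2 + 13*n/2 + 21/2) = 2*(n + 2)/(2*n + 7)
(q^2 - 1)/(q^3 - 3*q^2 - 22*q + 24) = (q + 1)/(q^2 - 2*q - 24)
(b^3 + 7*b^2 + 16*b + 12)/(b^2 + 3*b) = b + 4 + 4/b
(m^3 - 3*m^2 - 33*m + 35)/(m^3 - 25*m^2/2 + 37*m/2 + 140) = 2*(m^2 + 4*m - 5)/(2*m^2 - 11*m - 40)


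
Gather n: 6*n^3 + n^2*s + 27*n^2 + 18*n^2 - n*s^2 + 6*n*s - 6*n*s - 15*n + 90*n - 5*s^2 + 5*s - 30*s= 6*n^3 + n^2*(s + 45) + n*(75 - s^2) - 5*s^2 - 25*s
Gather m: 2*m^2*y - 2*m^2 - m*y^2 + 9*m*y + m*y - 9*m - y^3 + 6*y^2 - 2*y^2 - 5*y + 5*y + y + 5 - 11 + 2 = m^2*(2*y - 2) + m*(-y^2 + 10*y - 9) - y^3 + 4*y^2 + y - 4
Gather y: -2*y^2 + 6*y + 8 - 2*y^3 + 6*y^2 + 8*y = -2*y^3 + 4*y^2 + 14*y + 8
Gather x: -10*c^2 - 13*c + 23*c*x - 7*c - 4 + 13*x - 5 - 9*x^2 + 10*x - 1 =-10*c^2 - 20*c - 9*x^2 + x*(23*c + 23) - 10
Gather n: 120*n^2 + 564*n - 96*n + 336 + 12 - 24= 120*n^2 + 468*n + 324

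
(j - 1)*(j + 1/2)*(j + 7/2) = j^3 + 3*j^2 - 9*j/4 - 7/4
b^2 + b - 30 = (b - 5)*(b + 6)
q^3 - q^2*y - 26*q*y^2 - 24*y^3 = (q - 6*y)*(q + y)*(q + 4*y)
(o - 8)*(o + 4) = o^2 - 4*o - 32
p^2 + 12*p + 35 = (p + 5)*(p + 7)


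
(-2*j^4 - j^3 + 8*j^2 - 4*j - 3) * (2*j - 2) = -4*j^5 + 2*j^4 + 18*j^3 - 24*j^2 + 2*j + 6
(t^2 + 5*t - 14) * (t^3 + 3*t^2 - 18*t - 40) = t^5 + 8*t^4 - 17*t^3 - 172*t^2 + 52*t + 560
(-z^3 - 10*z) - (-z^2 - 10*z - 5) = -z^3 + z^2 + 5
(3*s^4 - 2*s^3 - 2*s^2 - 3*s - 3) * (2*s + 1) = 6*s^5 - s^4 - 6*s^3 - 8*s^2 - 9*s - 3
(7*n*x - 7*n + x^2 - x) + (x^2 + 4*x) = 7*n*x - 7*n + 2*x^2 + 3*x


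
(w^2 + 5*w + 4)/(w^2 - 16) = (w + 1)/(w - 4)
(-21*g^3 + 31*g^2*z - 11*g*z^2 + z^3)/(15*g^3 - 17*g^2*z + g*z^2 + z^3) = (-7*g + z)/(5*g + z)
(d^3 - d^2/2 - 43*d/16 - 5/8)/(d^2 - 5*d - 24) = (-16*d^3 + 8*d^2 + 43*d + 10)/(16*(-d^2 + 5*d + 24))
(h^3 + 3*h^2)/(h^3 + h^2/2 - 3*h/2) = 2*h*(h + 3)/(2*h^2 + h - 3)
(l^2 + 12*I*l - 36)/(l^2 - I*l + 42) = (l + 6*I)/(l - 7*I)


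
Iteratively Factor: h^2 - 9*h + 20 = (h - 4)*(h - 5)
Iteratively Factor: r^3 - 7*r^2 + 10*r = (r - 5)*(r^2 - 2*r) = r*(r - 5)*(r - 2)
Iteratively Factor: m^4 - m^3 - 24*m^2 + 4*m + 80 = (m + 2)*(m^3 - 3*m^2 - 18*m + 40) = (m - 5)*(m + 2)*(m^2 + 2*m - 8) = (m - 5)*(m + 2)*(m + 4)*(m - 2)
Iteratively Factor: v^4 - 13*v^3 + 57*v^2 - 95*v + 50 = (v - 5)*(v^3 - 8*v^2 + 17*v - 10) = (v - 5)*(v - 1)*(v^2 - 7*v + 10) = (v - 5)^2*(v - 1)*(v - 2)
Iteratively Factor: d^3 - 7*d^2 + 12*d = (d)*(d^2 - 7*d + 12) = d*(d - 3)*(d - 4)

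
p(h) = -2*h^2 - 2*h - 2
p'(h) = -4*h - 2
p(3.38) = -31.61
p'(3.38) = -15.52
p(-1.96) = -5.76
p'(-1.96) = 5.84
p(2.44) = -18.79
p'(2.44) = -11.76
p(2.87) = -24.21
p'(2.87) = -13.48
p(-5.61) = -53.72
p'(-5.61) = 20.44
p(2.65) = -21.34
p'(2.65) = -12.60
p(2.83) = -23.68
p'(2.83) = -13.32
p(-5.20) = -45.68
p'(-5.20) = 18.80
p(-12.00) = -266.00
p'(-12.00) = 46.00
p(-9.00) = -146.00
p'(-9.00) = 34.00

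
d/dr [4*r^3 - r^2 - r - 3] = 12*r^2 - 2*r - 1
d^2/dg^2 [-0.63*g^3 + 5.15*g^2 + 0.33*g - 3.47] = 10.3 - 3.78*g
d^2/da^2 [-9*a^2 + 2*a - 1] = -18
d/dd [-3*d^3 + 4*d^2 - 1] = d*(8 - 9*d)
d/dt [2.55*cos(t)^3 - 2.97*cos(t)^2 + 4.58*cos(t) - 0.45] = (-7.65*cos(t)^2 + 5.94*cos(t) - 4.58)*sin(t)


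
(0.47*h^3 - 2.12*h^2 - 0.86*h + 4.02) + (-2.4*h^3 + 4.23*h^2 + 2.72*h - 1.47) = -1.93*h^3 + 2.11*h^2 + 1.86*h + 2.55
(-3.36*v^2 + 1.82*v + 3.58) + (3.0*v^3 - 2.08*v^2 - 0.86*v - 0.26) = 3.0*v^3 - 5.44*v^2 + 0.96*v + 3.32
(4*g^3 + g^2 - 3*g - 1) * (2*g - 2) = 8*g^4 - 6*g^3 - 8*g^2 + 4*g + 2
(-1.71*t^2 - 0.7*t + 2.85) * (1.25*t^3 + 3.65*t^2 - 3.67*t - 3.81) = -2.1375*t^5 - 7.1165*t^4 + 7.2832*t^3 + 19.4866*t^2 - 7.7925*t - 10.8585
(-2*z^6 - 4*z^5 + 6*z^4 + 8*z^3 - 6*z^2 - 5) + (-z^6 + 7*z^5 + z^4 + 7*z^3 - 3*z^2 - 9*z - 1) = -3*z^6 + 3*z^5 + 7*z^4 + 15*z^3 - 9*z^2 - 9*z - 6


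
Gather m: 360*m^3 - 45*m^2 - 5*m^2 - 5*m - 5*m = 360*m^3 - 50*m^2 - 10*m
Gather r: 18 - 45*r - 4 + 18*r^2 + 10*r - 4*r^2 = 14*r^2 - 35*r + 14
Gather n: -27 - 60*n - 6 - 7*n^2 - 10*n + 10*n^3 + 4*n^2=10*n^3 - 3*n^2 - 70*n - 33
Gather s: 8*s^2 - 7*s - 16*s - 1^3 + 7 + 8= 8*s^2 - 23*s + 14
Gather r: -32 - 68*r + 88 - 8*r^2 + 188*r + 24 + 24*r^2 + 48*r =16*r^2 + 168*r + 80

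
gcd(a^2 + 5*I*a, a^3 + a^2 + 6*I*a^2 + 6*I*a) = a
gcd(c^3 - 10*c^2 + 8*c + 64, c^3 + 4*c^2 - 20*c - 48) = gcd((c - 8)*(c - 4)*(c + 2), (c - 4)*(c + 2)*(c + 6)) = c^2 - 2*c - 8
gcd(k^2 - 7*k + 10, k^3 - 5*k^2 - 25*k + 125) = k - 5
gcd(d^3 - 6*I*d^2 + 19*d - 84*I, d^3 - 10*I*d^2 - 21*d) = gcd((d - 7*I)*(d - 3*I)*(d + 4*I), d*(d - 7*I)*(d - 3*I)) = d^2 - 10*I*d - 21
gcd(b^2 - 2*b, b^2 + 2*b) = b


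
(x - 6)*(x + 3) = x^2 - 3*x - 18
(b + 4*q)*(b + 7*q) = b^2 + 11*b*q + 28*q^2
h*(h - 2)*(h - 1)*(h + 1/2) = h^4 - 5*h^3/2 + h^2/2 + h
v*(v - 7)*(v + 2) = v^3 - 5*v^2 - 14*v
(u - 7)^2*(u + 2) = u^3 - 12*u^2 + 21*u + 98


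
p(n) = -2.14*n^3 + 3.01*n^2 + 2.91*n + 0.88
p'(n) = -6.42*n^2 + 6.02*n + 2.91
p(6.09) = -353.12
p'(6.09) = -198.53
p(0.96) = 4.55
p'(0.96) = 2.77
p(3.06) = -23.35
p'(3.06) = -38.78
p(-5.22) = 372.09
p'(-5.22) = -203.45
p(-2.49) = 45.33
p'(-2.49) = -51.88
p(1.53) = 4.71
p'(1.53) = -2.91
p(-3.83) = 154.12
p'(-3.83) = -114.32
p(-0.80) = 1.57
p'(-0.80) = -6.01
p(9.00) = -1289.18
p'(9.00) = -462.93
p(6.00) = -335.54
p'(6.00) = -192.09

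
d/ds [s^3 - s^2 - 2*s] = 3*s^2 - 2*s - 2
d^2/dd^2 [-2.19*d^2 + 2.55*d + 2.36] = -4.38000000000000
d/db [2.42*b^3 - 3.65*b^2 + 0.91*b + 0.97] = 7.26*b^2 - 7.3*b + 0.91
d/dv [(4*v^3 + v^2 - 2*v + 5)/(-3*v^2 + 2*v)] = 2*(-6*v^4 + 8*v^3 - 2*v^2 + 15*v - 5)/(v^2*(9*v^2 - 12*v + 4))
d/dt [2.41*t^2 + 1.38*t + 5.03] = 4.82*t + 1.38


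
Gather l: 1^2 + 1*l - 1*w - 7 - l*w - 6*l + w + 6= l*(-w - 5)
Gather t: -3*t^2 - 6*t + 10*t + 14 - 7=-3*t^2 + 4*t + 7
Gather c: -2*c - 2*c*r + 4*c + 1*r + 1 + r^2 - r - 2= c*(2 - 2*r) + r^2 - 1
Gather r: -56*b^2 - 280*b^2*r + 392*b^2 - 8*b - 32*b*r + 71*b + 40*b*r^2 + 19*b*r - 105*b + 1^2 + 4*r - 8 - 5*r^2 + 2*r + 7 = 336*b^2 - 42*b + r^2*(40*b - 5) + r*(-280*b^2 - 13*b + 6)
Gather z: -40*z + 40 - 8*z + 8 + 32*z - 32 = 16 - 16*z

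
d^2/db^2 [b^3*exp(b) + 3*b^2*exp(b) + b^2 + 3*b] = b^3*exp(b) + 9*b^2*exp(b) + 18*b*exp(b) + 6*exp(b) + 2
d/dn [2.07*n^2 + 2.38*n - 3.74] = 4.14*n + 2.38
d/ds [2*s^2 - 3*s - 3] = 4*s - 3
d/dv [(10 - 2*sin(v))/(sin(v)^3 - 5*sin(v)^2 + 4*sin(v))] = 4*(sin(v)^3 - 10*sin(v)^2 + 25*sin(v) - 10)*cos(v)/((sin(v) - 4)^2*(sin(v) - 1)^2*sin(v)^2)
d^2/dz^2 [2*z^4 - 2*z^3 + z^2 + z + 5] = 24*z^2 - 12*z + 2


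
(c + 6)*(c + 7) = c^2 + 13*c + 42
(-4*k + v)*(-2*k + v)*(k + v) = 8*k^3 + 2*k^2*v - 5*k*v^2 + v^3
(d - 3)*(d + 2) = d^2 - d - 6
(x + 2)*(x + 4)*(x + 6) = x^3 + 12*x^2 + 44*x + 48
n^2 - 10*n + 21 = (n - 7)*(n - 3)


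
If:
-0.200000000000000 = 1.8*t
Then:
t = -0.11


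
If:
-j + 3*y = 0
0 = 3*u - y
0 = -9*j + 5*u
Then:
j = 0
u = 0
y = 0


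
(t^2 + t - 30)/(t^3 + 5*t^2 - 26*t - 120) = 1/(t + 4)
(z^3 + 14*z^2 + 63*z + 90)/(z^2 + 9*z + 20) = (z^2 + 9*z + 18)/(z + 4)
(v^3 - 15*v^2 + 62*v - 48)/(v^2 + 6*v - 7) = (v^2 - 14*v + 48)/(v + 7)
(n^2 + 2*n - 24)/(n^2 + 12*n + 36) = (n - 4)/(n + 6)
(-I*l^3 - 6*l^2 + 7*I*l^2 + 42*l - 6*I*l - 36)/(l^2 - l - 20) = (-I*l^3 + l^2*(-6 + 7*I) + 6*l*(7 - I) - 36)/(l^2 - l - 20)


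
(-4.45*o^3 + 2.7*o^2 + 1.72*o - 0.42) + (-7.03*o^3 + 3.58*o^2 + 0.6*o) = -11.48*o^3 + 6.28*o^2 + 2.32*o - 0.42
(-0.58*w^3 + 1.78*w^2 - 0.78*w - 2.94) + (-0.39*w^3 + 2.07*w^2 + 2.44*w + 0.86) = -0.97*w^3 + 3.85*w^2 + 1.66*w - 2.08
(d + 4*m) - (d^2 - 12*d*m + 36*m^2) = -d^2 + 12*d*m + d - 36*m^2 + 4*m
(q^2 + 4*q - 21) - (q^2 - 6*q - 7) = 10*q - 14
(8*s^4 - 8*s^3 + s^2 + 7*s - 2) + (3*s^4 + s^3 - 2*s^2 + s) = 11*s^4 - 7*s^3 - s^2 + 8*s - 2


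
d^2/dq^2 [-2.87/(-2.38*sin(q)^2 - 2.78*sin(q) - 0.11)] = (-65.027312*sin(q)^4 - 56.967204*sin(q)^3 + 78.365924*sin(q)^2 + 114.812054*sin(q) + 42.858284)/(2.38*sin(q)^2 + 2.78*sin(q) + 0.11)^3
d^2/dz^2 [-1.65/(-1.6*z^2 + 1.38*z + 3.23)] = (8.448*z^2 - 7.2864*z - 1.65*(3.2*z - 1.38)*(6.4*z - 2.76) - 17.0544)/(-1.6*z^2 + 1.38*z + 3.23)^3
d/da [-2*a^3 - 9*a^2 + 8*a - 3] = -6*a^2 - 18*a + 8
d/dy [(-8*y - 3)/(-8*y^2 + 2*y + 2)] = (32*y^2 - 8*y - (8*y - 1)*(8*y + 3) - 8)/(2*(-4*y^2 + y + 1)^2)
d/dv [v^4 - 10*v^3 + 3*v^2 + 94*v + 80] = 4*v^3 - 30*v^2 + 6*v + 94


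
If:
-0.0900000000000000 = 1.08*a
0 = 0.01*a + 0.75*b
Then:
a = -0.08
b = 0.00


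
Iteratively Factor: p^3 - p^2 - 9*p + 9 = (p - 1)*(p^2 - 9) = (p - 3)*(p - 1)*(p + 3)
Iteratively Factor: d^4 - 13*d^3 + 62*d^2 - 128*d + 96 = (d - 4)*(d^3 - 9*d^2 + 26*d - 24) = (d - 4)^2*(d^2 - 5*d + 6) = (d - 4)^2*(d - 2)*(d - 3)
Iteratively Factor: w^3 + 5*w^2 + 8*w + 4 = (w + 2)*(w^2 + 3*w + 2) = (w + 2)^2*(w + 1)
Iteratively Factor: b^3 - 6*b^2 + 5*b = (b - 1)*(b^2 - 5*b) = (b - 5)*(b - 1)*(b)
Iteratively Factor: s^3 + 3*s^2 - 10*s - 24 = (s - 3)*(s^2 + 6*s + 8) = (s - 3)*(s + 4)*(s + 2)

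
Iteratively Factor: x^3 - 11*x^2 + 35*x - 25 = (x - 5)*(x^2 - 6*x + 5) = (x - 5)*(x - 1)*(x - 5)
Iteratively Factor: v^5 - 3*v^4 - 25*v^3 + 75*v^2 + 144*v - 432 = (v + 4)*(v^4 - 7*v^3 + 3*v^2 + 63*v - 108) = (v - 4)*(v + 4)*(v^3 - 3*v^2 - 9*v + 27) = (v - 4)*(v - 3)*(v + 4)*(v^2 - 9) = (v - 4)*(v - 3)^2*(v + 4)*(v + 3)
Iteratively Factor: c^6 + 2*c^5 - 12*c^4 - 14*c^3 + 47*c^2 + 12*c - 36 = (c - 2)*(c^5 + 4*c^4 - 4*c^3 - 22*c^2 + 3*c + 18) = (c - 2)^2*(c^4 + 6*c^3 + 8*c^2 - 6*c - 9) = (c - 2)^2*(c + 1)*(c^3 + 5*c^2 + 3*c - 9) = (c - 2)^2*(c - 1)*(c + 1)*(c^2 + 6*c + 9) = (c - 2)^2*(c - 1)*(c + 1)*(c + 3)*(c + 3)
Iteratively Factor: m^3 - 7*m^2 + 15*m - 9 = (m - 3)*(m^2 - 4*m + 3) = (m - 3)^2*(m - 1)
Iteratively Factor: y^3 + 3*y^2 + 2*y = (y + 1)*(y^2 + 2*y) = (y + 1)*(y + 2)*(y)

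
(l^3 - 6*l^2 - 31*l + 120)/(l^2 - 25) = (l^2 - 11*l + 24)/(l - 5)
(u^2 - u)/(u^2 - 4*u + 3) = u/(u - 3)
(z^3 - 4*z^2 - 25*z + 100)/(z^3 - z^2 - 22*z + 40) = (z - 5)/(z - 2)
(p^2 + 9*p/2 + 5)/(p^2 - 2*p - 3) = (p^2 + 9*p/2 + 5)/(p^2 - 2*p - 3)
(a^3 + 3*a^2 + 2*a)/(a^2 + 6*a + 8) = a*(a + 1)/(a + 4)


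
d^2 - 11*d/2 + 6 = (d - 4)*(d - 3/2)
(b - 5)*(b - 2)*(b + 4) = b^3 - 3*b^2 - 18*b + 40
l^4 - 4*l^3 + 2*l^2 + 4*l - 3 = (l - 3)*(l - 1)^2*(l + 1)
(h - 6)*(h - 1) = h^2 - 7*h + 6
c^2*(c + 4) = c^3 + 4*c^2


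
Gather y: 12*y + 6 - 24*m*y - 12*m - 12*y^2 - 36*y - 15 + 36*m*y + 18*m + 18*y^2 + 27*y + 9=6*m + 6*y^2 + y*(12*m + 3)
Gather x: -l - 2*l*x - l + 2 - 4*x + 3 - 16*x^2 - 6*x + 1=-2*l - 16*x^2 + x*(-2*l - 10) + 6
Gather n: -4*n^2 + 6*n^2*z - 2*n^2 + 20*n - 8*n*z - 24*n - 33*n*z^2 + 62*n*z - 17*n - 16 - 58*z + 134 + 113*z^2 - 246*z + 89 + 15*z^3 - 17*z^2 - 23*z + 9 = n^2*(6*z - 6) + n*(-33*z^2 + 54*z - 21) + 15*z^3 + 96*z^2 - 327*z + 216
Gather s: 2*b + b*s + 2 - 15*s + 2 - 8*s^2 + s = 2*b - 8*s^2 + s*(b - 14) + 4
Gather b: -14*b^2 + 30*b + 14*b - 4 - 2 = -14*b^2 + 44*b - 6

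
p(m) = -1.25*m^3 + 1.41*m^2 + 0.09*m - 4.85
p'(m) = -3.75*m^2 + 2.82*m + 0.09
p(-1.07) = -1.80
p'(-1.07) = -7.22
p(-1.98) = 10.20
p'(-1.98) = -20.20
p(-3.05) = 43.46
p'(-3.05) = -43.40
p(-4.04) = 100.22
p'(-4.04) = -72.51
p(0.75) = -4.52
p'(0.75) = 0.10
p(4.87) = -115.35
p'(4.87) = -75.11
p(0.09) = -4.83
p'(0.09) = 0.31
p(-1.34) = 0.57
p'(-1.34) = -10.42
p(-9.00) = 1019.80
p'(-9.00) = -329.04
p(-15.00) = 4529.80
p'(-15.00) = -885.96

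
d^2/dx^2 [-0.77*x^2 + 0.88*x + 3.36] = -1.54000000000000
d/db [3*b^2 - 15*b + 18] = 6*b - 15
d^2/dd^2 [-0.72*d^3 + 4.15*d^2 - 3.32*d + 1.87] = 8.3 - 4.32*d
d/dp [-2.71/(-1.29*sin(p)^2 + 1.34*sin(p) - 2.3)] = (3.6314 - 6.9918*sin(p))*cos(p)/(1.29*sin(p)^2 - 1.34*sin(p) + 2.3)^2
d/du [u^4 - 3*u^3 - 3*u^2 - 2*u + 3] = 4*u^3 - 9*u^2 - 6*u - 2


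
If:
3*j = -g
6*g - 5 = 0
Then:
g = 5/6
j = -5/18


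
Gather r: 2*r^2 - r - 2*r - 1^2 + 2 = 2*r^2 - 3*r + 1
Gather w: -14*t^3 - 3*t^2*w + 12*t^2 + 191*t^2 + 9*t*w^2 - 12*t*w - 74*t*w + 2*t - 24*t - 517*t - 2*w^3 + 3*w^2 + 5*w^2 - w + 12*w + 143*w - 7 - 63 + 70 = -14*t^3 + 203*t^2 - 539*t - 2*w^3 + w^2*(9*t + 8) + w*(-3*t^2 - 86*t + 154)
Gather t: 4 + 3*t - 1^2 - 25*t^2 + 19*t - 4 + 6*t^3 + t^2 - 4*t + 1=6*t^3 - 24*t^2 + 18*t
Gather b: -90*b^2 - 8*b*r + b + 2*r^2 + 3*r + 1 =-90*b^2 + b*(1 - 8*r) + 2*r^2 + 3*r + 1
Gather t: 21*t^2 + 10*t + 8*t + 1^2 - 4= 21*t^2 + 18*t - 3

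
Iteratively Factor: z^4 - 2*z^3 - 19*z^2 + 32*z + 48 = (z - 4)*(z^3 + 2*z^2 - 11*z - 12) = (z - 4)*(z - 3)*(z^2 + 5*z + 4) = (z - 4)*(z - 3)*(z + 4)*(z + 1)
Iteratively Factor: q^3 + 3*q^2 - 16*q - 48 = (q - 4)*(q^2 + 7*q + 12) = (q - 4)*(q + 4)*(q + 3)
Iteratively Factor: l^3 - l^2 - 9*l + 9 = (l - 3)*(l^2 + 2*l - 3) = (l - 3)*(l - 1)*(l + 3)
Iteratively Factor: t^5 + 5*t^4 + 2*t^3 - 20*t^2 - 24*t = (t - 2)*(t^4 + 7*t^3 + 16*t^2 + 12*t) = (t - 2)*(t + 3)*(t^3 + 4*t^2 + 4*t) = (t - 2)*(t + 2)*(t + 3)*(t^2 + 2*t) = t*(t - 2)*(t + 2)*(t + 3)*(t + 2)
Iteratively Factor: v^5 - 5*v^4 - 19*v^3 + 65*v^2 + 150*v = (v + 2)*(v^4 - 7*v^3 - 5*v^2 + 75*v) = (v - 5)*(v + 2)*(v^3 - 2*v^2 - 15*v) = (v - 5)*(v + 2)*(v + 3)*(v^2 - 5*v) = v*(v - 5)*(v + 2)*(v + 3)*(v - 5)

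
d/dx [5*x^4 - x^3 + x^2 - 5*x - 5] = 20*x^3 - 3*x^2 + 2*x - 5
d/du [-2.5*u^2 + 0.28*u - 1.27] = 0.28 - 5.0*u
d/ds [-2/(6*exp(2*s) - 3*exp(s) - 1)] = (24*exp(s) - 6)*exp(s)/(-6*exp(2*s) + 3*exp(s) + 1)^2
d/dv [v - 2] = 1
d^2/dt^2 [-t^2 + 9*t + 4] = -2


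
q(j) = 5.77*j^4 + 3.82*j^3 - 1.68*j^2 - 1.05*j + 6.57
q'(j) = 23.08*j^3 + 11.46*j^2 - 3.36*j - 1.05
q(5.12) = 4434.98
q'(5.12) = 3379.91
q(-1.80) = 41.31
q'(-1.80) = -92.47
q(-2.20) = 95.24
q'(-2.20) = -183.95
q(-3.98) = 1191.10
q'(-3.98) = -1261.22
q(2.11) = 147.13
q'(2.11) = 259.69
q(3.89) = 1523.14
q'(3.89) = 1517.87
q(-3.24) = 498.26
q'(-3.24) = -654.86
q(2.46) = 262.00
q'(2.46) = 403.63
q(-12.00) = 112823.01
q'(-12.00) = -38192.73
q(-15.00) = 278858.07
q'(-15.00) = -75267.15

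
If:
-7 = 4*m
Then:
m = -7/4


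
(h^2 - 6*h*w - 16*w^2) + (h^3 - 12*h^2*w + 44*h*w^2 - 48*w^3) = h^3 - 12*h^2*w + h^2 + 44*h*w^2 - 6*h*w - 48*w^3 - 16*w^2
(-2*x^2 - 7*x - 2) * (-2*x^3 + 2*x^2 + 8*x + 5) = 4*x^5 + 10*x^4 - 26*x^3 - 70*x^2 - 51*x - 10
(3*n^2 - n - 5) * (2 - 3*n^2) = -9*n^4 + 3*n^3 + 21*n^2 - 2*n - 10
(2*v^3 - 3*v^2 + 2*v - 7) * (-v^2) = -2*v^5 + 3*v^4 - 2*v^3 + 7*v^2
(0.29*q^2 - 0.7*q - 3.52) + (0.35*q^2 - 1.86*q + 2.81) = 0.64*q^2 - 2.56*q - 0.71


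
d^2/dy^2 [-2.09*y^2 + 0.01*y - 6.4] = -4.18000000000000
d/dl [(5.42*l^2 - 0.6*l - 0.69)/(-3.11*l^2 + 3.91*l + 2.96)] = (19.3262*l^2 + 27.7946*l + 0.9219)/(9.6721*l^4 - 24.3202*l^3 - 3.1231*l^2 + 23.1472*l + 8.7616)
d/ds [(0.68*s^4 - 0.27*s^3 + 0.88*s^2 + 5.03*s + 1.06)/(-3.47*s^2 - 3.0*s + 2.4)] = (-4.7192*s^5 - 5.1831*s^4 + 8.148*s^3 + 12.8701*s^2 + 11.5804*s + 15.252)/(12.0409*s^4 + 20.82*s^3 - 7.656*s^2 - 14.4*s + 5.76)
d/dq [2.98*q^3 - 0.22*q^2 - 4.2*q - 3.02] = 8.94*q^2 - 0.44*q - 4.2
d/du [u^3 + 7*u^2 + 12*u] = 3*u^2 + 14*u + 12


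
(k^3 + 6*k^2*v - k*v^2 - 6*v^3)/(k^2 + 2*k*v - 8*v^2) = (k^3 + 6*k^2*v - k*v^2 - 6*v^3)/(k^2 + 2*k*v - 8*v^2)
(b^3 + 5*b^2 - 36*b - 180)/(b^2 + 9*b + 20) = (b^2 - 36)/(b + 4)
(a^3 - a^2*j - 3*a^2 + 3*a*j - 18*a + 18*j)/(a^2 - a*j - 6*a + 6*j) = a + 3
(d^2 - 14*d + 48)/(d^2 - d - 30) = (d - 8)/(d + 5)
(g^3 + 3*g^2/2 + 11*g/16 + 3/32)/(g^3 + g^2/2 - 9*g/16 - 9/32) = (4*g + 1)/(4*g - 3)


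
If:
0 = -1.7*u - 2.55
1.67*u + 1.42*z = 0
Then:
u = -1.50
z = 1.76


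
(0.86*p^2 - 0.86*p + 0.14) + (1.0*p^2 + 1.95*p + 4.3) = 1.86*p^2 + 1.09*p + 4.44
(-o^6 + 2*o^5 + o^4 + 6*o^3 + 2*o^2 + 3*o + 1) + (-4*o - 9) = -o^6 + 2*o^5 + o^4 + 6*o^3 + 2*o^2 - o - 8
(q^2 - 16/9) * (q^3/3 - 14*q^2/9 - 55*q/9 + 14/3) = q^5/3 - 14*q^4/9 - 181*q^3/27 + 602*q^2/81 + 880*q/81 - 224/27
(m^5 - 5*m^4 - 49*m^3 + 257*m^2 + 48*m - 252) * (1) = m^5 - 5*m^4 - 49*m^3 + 257*m^2 + 48*m - 252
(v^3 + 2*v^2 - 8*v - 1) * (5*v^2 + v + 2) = 5*v^5 + 11*v^4 - 36*v^3 - 9*v^2 - 17*v - 2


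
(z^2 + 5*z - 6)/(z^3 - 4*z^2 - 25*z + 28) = (z + 6)/(z^2 - 3*z - 28)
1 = 1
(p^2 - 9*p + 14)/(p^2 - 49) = (p - 2)/(p + 7)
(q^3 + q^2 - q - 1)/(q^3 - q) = (q + 1)/q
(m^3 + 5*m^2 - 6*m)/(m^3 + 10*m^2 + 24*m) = (m - 1)/(m + 4)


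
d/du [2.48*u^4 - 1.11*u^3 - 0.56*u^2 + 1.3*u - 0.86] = 9.92*u^3 - 3.33*u^2 - 1.12*u + 1.3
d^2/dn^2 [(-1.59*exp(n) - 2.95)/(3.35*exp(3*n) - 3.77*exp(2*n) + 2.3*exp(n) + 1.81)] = (-71.3751*exp(6*n) - 237.71466*exp(5*n) + 436.232564*exp(4*n) - 101.626065*exp(3*n) + 172.626177*exp(2*n) - 89.50599*exp(n) + 7.071851)*exp(n)/(37.595375*exp(9*n) - 126.926475*exp(8*n) + 220.274895*exp(7*n) - 166.931558*exp(6*n) + 14.07714*exp(5*n) + 101.022447*exp(4*n) - 49.075255*exp(3*n) - 8.32799100000001*exp(2*n) + 22.60509*exp(n) + 5.929741)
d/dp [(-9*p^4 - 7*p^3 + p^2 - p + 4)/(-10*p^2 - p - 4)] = (180*p^5 + 97*p^4 + 158*p^3 + 73*p^2 + 72*p + 8)/(100*p^4 + 20*p^3 + 81*p^2 + 8*p + 16)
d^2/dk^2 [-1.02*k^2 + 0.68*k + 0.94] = -2.04000000000000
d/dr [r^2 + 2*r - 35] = 2*r + 2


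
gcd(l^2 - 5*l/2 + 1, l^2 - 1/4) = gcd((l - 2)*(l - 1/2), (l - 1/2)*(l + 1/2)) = l - 1/2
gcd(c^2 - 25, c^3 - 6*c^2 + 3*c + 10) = c - 5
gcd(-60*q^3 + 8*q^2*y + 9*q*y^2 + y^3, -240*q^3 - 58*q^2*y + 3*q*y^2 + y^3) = 30*q^2 + 11*q*y + y^2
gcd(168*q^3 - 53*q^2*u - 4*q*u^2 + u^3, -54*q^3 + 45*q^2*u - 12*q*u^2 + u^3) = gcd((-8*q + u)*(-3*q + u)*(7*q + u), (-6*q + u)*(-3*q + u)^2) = 3*q - u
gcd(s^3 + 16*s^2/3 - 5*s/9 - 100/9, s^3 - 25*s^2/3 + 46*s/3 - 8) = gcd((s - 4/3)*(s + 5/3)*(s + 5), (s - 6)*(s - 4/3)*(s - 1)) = s - 4/3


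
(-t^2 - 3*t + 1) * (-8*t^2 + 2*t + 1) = 8*t^4 + 22*t^3 - 15*t^2 - t + 1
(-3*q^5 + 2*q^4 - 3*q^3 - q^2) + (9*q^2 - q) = -3*q^5 + 2*q^4 - 3*q^3 + 8*q^2 - q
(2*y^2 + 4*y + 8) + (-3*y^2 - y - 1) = -y^2 + 3*y + 7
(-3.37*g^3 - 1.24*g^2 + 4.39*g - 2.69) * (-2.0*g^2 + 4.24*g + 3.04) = 6.74*g^5 - 11.8088*g^4 - 24.2824*g^3 + 20.224*g^2 + 1.94*g - 8.1776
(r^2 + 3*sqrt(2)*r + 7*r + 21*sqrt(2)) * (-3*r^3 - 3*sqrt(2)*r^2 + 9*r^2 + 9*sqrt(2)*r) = -3*r^5 - 12*sqrt(2)*r^4 - 12*r^4 - 48*sqrt(2)*r^3 + 45*r^3 - 72*r^2 + 252*sqrt(2)*r^2 + 378*r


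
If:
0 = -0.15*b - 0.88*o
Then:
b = -5.86666666666667*o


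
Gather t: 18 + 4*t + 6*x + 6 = 4*t + 6*x + 24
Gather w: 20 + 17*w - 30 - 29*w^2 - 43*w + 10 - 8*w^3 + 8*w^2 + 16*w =-8*w^3 - 21*w^2 - 10*w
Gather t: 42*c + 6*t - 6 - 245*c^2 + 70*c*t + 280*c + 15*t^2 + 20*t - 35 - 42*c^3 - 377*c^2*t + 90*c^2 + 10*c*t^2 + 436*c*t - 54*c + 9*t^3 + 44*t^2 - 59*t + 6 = -42*c^3 - 155*c^2 + 268*c + 9*t^3 + t^2*(10*c + 59) + t*(-377*c^2 + 506*c - 33) - 35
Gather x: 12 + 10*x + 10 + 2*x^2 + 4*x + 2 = 2*x^2 + 14*x + 24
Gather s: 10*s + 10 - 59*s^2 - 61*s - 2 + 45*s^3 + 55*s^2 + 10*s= 45*s^3 - 4*s^2 - 41*s + 8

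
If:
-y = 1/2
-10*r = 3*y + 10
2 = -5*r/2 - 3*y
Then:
No Solution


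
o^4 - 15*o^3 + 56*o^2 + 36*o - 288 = (o - 8)*(o - 6)*(o - 3)*(o + 2)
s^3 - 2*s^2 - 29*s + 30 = (s - 6)*(s - 1)*(s + 5)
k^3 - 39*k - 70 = (k - 7)*(k + 2)*(k + 5)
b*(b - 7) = b^2 - 7*b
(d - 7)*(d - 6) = d^2 - 13*d + 42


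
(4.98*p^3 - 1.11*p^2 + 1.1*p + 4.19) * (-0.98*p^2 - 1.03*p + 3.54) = -4.8804*p^5 - 4.0416*p^4 + 17.6945*p^3 - 9.1686*p^2 - 0.4217*p + 14.8326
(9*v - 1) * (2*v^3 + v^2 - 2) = 18*v^4 + 7*v^3 - v^2 - 18*v + 2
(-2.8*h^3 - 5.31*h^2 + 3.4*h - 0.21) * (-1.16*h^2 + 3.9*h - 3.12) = 3.248*h^5 - 4.7604*h^4 - 15.917*h^3 + 30.0708*h^2 - 11.427*h + 0.6552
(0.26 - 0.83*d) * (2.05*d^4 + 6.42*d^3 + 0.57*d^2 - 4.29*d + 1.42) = -1.7015*d^5 - 4.7956*d^4 + 1.1961*d^3 + 3.7089*d^2 - 2.294*d + 0.3692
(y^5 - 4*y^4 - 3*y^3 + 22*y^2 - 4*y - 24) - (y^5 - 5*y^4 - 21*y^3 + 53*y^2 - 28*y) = y^4 + 18*y^3 - 31*y^2 + 24*y - 24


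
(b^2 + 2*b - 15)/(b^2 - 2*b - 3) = (b + 5)/(b + 1)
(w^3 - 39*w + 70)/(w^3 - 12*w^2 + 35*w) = (w^2 + 5*w - 14)/(w*(w - 7))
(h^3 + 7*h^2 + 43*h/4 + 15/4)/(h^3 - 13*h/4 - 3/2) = (h + 5)/(h - 2)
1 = 1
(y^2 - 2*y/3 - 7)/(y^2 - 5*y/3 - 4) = (3*y + 7)/(3*y + 4)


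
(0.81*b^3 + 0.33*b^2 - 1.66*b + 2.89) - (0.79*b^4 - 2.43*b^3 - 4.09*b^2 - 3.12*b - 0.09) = -0.79*b^4 + 3.24*b^3 + 4.42*b^2 + 1.46*b + 2.98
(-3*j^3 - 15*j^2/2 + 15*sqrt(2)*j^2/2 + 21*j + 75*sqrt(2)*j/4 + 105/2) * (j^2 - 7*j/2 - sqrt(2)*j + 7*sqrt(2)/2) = -3*j^5 + 3*j^4 + 21*sqrt(2)*j^4/2 - 21*sqrt(2)*j^3/2 + 129*j^3/4 - 903*sqrt(2)*j^2/8 - 6*j^2 - 105*j/2 + 21*sqrt(2)*j + 735*sqrt(2)/4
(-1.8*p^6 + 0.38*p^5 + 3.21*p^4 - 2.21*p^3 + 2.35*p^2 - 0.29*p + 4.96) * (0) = 0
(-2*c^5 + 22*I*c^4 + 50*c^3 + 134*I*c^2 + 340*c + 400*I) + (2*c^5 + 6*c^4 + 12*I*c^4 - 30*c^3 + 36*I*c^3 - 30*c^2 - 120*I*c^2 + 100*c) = 6*c^4 + 34*I*c^4 + 20*c^3 + 36*I*c^3 - 30*c^2 + 14*I*c^2 + 440*c + 400*I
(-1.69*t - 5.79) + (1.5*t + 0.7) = -0.19*t - 5.09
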